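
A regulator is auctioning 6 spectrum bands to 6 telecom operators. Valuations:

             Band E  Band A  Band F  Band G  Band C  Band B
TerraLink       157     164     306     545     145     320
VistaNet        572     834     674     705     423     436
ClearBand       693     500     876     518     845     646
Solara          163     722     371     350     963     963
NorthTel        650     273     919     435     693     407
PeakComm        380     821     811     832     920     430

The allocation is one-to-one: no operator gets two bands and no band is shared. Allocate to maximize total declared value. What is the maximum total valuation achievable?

Optimal: TerraLink→Band G ($545M), VistaNet→Band A ($834M), ClearBand→Band E ($693M), Solara→Band B ($963M), NorthTel→Band F ($919M), PeakComm→Band C ($920M) — total 545+834+693+963+919+920 = $4874M.
Max-entry greedy (repeatedly take the single best remaining cell) gives $4561M, worse by 313.
Swapping VistaNet↔TerraLink (VistaNet→Band G $705M, TerraLink→Band A $164M) loses 510.

Max total: $4874M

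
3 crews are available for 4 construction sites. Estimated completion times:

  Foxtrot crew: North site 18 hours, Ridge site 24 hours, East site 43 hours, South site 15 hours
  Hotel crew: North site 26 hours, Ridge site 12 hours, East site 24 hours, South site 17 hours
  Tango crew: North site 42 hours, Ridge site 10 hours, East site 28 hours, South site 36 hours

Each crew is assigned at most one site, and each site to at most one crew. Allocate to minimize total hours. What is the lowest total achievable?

Treat this as an assignment problem: match each crew to one site.
Optimal: Foxtrot crew→North site (18 hours), Hotel crew→South site (17 hours), Tango crew→Ridge site (10 hours) — total 18+17+10 = 45 hours.
Row-greedy (each crew in turn takes its cheapest remaining site) gives 55 hours, worse by 10.
Next-best assignment: Foxtrot crew→South site, Hotel crew→East site, Tango crew→Ridge site = 49 hours.

Min total: 45 hours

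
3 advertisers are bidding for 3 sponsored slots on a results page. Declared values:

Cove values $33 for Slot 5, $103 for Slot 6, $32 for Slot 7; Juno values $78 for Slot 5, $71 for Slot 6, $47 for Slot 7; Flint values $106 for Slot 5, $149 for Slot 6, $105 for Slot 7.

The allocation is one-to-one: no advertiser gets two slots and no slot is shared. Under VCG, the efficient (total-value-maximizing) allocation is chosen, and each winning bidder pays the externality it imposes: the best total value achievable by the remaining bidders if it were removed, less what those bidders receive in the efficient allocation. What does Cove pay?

Cove pays $44.

Efficient allocation: Cove→Slot 6 ($103), Juno→Slot 5 ($78), Flint→Slot 7 ($105); total welfare W = $286.
Cove receives Slot 6 at value $103, so the others get W − 103 = $183.
Without Cove: best allocation of the remaining 2 bidders over all 3 slots is Juno→Slot 5 ($78), Flint→Slot 6 ($149), total $227.
VCG payment = (others' best without Cove) − (others' welfare with Cove) = 227 − 183 = $44.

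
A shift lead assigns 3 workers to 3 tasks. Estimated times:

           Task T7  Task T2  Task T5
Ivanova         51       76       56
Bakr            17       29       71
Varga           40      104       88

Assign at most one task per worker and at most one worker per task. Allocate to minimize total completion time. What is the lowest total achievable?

Optimal: Ivanova→Task T5 (56 min), Bakr→Task T2 (29 min), Varga→Task T7 (40 min) — total 56+29+40 = 125 min.
Column-greedy (each task in turn goes to its cheapest remaining worker) gives 181 min, worse by 56.
Next-best assignment: Ivanova→Task T7, Bakr→Task T2, Varga→Task T5 = 168 min.
Every other assignment is strictly worse.

Min total: 125 min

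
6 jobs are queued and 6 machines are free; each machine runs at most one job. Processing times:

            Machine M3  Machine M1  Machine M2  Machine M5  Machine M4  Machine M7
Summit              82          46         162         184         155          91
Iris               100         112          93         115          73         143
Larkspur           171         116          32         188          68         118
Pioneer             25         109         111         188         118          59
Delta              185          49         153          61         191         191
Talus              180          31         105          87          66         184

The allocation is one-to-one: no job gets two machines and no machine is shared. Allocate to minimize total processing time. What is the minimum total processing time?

Optimal: Summit→Machine M7 (91 min), Iris→Machine M4 (73 min), Larkspur→Machine M2 (32 min), Pioneer→Machine M3 (25 min), Delta→Machine M5 (61 min), Talus→Machine M1 (31 min) — total 91+73+32+25+61+31 = 313 min.
Row-greedy (each job in turn takes its cheapest remaining machine) gives 421 min, worse by 108.

Minimum total: 313 min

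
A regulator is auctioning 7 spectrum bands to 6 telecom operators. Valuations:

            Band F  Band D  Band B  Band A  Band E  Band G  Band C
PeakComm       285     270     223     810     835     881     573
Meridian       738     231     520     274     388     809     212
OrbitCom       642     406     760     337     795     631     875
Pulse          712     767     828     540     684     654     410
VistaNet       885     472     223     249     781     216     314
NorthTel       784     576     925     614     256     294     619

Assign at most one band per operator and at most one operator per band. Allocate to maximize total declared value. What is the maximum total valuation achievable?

Optimal: PeakComm→Band E ($835M), Meridian→Band G ($809M), OrbitCom→Band C ($875M), Pulse→Band D ($767M), VistaNet→Band F ($885M), NorthTel→Band B ($925M) — total 835+809+875+767+885+925 = $5096M.
Max-entry greedy (repeatedly take the single best remaining cell) gives $4721M, worse by 375.
Next-best assignment: PeakComm→Band A, Meridian→Band G, OrbitCom→Band C, Pulse→Band D, VistaNet→Band F, NorthTel→Band B = $5071M.

Max total: $5096M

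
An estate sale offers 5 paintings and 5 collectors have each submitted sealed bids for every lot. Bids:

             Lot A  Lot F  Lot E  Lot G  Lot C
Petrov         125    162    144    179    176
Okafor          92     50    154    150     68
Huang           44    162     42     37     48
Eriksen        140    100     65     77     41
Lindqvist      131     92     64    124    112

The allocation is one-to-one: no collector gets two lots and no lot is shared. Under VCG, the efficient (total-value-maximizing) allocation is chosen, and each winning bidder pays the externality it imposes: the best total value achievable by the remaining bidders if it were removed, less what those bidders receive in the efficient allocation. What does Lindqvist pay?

Efficient allocation: Petrov→Lot C ($176), Okafor→Lot E ($154), Huang→Lot F ($162), Eriksen→Lot A ($140), Lindqvist→Lot G ($124); total welfare W = $756.
Lindqvist receives Lot G at value $124, so the others get W − 124 = $632.
Without Lindqvist: best allocation of the remaining 4 bidders over all 5 lots is Petrov→Lot G ($179), Okafor→Lot E ($154), Huang→Lot F ($162), Eriksen→Lot A ($140), total $635.
VCG payment = (others' best without Lindqvist) − (others' welfare with Lindqvist) = 635 − 632 = $3.

Lindqvist pays $3.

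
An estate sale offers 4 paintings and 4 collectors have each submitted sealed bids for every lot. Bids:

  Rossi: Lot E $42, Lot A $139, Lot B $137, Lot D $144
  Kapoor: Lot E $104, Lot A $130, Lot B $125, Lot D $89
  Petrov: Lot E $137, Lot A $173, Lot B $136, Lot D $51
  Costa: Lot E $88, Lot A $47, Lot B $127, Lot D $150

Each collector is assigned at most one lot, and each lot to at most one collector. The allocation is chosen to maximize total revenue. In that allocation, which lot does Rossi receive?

This is the linear assignment problem.
Optimal: Rossi→Lot B ($137), Kapoor→Lot E ($104), Petrov→Lot A ($173), Costa→Lot D ($150) — total 137+104+173+150 = $564.
Row-greedy (each collector in turn takes its best remaining lot) gives $538, worse by 26.
Next-best assignment: Rossi→Lot B, Kapoor→Lot A, Petrov→Lot E, Costa→Lot D = $554.
Swapping Rossi↔Kapoor (Rossi→Lot E $42, Kapoor→Lot B $125) loses 74.
Every other assignment is strictly worse.
Rossi's own top lot is Lot D ($144), but forcing Rossi→Lot D and reassigning the rest optimally gives only $548 — worse by 16.

Rossi receives Lot B.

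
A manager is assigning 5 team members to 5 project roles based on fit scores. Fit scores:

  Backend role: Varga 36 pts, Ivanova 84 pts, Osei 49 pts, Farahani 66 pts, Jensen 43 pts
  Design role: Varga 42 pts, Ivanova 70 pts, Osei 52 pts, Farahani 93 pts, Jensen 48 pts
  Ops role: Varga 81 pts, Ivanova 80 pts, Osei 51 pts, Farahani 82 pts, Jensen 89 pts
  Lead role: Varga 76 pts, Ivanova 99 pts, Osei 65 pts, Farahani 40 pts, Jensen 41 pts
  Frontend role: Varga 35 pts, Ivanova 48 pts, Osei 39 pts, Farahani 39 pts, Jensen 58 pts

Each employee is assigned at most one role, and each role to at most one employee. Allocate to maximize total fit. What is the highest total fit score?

Max total: 381 pts

This is the linear assignment problem.
Optimal: Varga→Ops role (81 pts), Ivanova→Backend role (84 pts), Osei→Lead role (65 pts), Farahani→Design role (93 pts), Jensen→Frontend role (58 pts) — total 81+84+65+93+58 = 381 pts.
Row-greedy (each employee in turn takes its best remaining role) gives 356 pts, worse by 25.
No other one-to-one assignment exceeds 381 pts.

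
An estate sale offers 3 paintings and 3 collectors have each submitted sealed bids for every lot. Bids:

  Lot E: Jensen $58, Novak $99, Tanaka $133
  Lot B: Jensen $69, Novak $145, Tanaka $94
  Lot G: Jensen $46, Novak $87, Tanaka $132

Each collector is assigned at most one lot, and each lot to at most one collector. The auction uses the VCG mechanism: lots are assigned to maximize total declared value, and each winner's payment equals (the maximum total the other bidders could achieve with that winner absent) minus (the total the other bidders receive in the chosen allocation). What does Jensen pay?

Efficient allocation: Jensen→Lot E ($58), Novak→Lot B ($145), Tanaka→Lot G ($132); total welfare W = $335.
Jensen receives Lot E at value $58, so the others get W − 58 = $277.
Without Jensen: best allocation of the remaining 2 bidders over all 3 lots is Novak→Lot B ($145), Tanaka→Lot E ($133), total $278.
VCG payment = (others' best without Jensen) − (others' welfare with Jensen) = 278 − 277 = $1.

Jensen pays $1.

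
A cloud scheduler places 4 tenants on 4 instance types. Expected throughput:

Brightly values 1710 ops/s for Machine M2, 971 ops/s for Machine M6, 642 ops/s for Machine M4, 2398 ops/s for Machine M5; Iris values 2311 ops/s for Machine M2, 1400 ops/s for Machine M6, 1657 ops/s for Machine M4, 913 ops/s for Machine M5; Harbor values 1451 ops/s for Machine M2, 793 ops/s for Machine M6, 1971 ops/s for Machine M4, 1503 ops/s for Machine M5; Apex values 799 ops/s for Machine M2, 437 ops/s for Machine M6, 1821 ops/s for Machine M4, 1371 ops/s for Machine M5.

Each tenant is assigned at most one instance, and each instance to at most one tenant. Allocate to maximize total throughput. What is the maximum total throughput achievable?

Optimal: Brightly→Machine M5 (2398 ops/s), Iris→Machine M2 (2311 ops/s), Harbor→Machine M6 (793 ops/s), Apex→Machine M4 (1821 ops/s) — total 2398+2311+793+1821 = 7323 ops/s.
Column-greedy (each instance in turn goes to its best remaining tenant) gives 6624 ops/s, worse by 699.
Next-best assignment: Brightly→Machine M5, Iris→Machine M2, Harbor→Machine M4, Apex→Machine M6 = 7117 ops/s.
Swapping Iris↔Apex (Iris→Machine M4 1657 ops/s, Apex→Machine M2 799 ops/s) loses 1676.
Every other assignment is strictly worse.

Max total: 7323 ops/s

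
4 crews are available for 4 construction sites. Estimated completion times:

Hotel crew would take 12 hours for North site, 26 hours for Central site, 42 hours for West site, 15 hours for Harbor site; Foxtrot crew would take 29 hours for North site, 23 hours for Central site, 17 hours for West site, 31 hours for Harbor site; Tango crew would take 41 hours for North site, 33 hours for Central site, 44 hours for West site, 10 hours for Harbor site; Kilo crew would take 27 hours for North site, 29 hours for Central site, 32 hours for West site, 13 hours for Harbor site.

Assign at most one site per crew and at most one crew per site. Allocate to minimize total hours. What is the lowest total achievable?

Minimum total: 68 hours

Optimal: Hotel crew→North site (12 hours), Foxtrot crew→West site (17 hours), Tango crew→Harbor site (10 hours), Kilo crew→Central site (29 hours) — total 12+17+10+29 = 68 hours.
Column-greedy (each site in turn goes to its cheapest remaining crew) gives 77 hours, worse by 9.
Checked against all permutations: 68 hours is optimal.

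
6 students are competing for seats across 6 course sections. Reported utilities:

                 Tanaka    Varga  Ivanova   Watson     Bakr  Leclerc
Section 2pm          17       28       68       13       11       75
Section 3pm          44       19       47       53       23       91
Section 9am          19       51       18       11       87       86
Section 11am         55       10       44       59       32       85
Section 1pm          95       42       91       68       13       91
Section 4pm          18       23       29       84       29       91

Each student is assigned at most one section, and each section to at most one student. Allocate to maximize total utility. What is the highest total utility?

Optimal: Tanaka→Section 1pm (95 points), Varga→Section 3pm (19 points), Ivanova→Section 2pm (68 points), Watson→Section 4pm (84 points), Bakr→Section 9am (87 points), Leclerc→Section 11am (85 points) — total 95+19+68+84+87+85 = 438 points.
Column-greedy (each section in turn goes to its best remaining student) gives 384 points, worse by 54.
Next-best assignment: Tanaka→Section 11am, Varga→Section 2pm, Ivanova→Section 1pm, Watson→Section 4pm, Bakr→Section 9am, Leclerc→Section 3pm = 436 points.
Swapping Tanaka↔Bakr (Tanaka→Section 9am 19 points, Bakr→Section 1pm 13 points) loses 150.

Maximum total: 438 points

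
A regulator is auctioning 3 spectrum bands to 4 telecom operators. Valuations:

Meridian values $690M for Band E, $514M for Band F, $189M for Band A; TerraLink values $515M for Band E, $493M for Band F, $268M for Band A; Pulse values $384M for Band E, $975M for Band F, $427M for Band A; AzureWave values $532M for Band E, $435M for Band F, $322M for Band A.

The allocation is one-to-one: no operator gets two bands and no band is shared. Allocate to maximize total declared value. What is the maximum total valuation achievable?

Max total: $1987M

Optimal: Meridian→Band E ($690M), Pulse→Band F ($975M), AzureWave→Band A ($322M) — total 690+975+322 = $1987M.
Swapping Meridian↔Pulse (Meridian→Band F $514M, Pulse→Band E $384M) loses 767.
Checked against all permutations: $1987M is optimal.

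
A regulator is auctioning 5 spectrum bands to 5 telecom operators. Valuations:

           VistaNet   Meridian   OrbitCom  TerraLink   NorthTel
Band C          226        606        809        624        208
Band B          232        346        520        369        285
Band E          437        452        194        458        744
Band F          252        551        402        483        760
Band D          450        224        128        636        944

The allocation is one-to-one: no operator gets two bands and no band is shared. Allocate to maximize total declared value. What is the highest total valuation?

Optimal: VistaNet→Band E ($437M), Meridian→Band F ($551M), OrbitCom→Band C ($809M), TerraLink→Band B ($369M), NorthTel→Band D ($944M) — total 437+551+809+369+944 = $3110M.
Column-greedy (each band in turn goes to its best remaining operator) gives $2923M, worse by 187.
Next-best assignment: VistaNet→Band E, Meridian→Band F, OrbitCom→Band B, TerraLink→Band C, NorthTel→Band D = $3076M.
Swapping TerraLink↔Meridian (TerraLink→Band F $483M, Meridian→Band B $346M) loses 91.
Every other assignment is strictly worse.

Maximum total: $3110M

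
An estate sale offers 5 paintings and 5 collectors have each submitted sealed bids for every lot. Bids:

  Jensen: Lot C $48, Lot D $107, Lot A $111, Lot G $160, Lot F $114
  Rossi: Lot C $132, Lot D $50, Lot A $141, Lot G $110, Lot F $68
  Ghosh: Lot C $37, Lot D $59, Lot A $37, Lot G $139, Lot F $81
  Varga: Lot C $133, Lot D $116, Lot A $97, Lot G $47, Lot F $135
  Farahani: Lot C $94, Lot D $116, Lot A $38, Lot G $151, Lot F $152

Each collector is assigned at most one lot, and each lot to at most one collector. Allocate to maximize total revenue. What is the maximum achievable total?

Max total: $672

Optimal: Jensen→Lot D ($107), Rossi→Lot A ($141), Ghosh→Lot G ($139), Varga→Lot C ($133), Farahani→Lot F ($152) — total 107+141+139+133+152 = $672.
Max-entry greedy (repeatedly take the single best remaining cell) gives $645, worse by 27.
Checked against all permutations: $672 is optimal.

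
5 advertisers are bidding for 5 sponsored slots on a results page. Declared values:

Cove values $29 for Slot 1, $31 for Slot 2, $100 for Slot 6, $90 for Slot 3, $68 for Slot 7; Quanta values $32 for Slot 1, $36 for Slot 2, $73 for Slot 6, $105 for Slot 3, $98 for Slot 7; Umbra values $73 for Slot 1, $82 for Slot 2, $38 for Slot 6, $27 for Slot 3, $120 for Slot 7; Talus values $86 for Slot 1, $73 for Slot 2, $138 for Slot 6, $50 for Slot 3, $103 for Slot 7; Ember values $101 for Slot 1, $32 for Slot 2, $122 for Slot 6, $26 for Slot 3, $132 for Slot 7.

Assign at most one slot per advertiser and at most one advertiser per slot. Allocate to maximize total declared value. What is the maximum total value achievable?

Max total: $509

Optimal: Cove→Slot 3 ($90), Quanta→Slot 7 ($98), Umbra→Slot 2 ($82), Talus→Slot 6 ($138), Ember→Slot 1 ($101) — total 90+98+82+138+101 = $509.
Column-greedy (each slot in turn goes to its best remaining advertiser) gives $494, worse by 15.
Swapping Cove↔Ember (Cove→Slot 1 $29, Ember→Slot 3 $26) loses 136.
No other one-to-one assignment exceeds $509.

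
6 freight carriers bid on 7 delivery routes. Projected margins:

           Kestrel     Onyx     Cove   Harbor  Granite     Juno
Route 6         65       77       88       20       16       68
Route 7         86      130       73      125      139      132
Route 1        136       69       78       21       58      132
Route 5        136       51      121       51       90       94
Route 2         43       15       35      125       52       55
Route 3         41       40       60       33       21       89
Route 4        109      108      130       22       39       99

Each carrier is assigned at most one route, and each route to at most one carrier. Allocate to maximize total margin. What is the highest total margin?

Optimal: Kestrel→Route 5 ($136k), Onyx→Route 6 ($77k), Cove→Route 4 ($130k), Harbor→Route 2 ($125k), Granite→Route 7 ($139k), Juno→Route 1 ($132k) — total 136+77+130+125+139+132 = $739k.
Row-greedy (each carrier in turn takes its best remaining route) gives $700k, worse by 39.
Swapping Cove↔Kestrel (Cove→Route 5 $121k, Kestrel→Route 4 $109k) loses 36.

Max total: $739k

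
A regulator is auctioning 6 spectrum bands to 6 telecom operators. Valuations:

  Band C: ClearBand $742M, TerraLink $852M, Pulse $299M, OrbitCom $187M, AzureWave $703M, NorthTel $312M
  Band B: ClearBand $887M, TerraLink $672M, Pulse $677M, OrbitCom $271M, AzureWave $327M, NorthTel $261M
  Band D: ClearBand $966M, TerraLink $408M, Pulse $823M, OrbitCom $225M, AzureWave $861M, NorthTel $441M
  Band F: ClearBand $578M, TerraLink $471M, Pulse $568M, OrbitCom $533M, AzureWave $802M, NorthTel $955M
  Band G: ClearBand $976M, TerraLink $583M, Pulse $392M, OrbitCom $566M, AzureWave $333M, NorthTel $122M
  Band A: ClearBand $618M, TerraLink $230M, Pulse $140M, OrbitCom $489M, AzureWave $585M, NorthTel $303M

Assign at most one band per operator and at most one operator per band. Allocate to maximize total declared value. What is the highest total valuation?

Max total: $4810M

Optimal: ClearBand→Band G ($976M), TerraLink→Band C ($852M), Pulse→Band B ($677M), OrbitCom→Band A ($489M), AzureWave→Band D ($861M), NorthTel→Band F ($955M) — total 976+852+677+489+861+955 = $4810M.
Column-greedy (each band in turn goes to its best remaining operator) gives $4261M, worse by 549.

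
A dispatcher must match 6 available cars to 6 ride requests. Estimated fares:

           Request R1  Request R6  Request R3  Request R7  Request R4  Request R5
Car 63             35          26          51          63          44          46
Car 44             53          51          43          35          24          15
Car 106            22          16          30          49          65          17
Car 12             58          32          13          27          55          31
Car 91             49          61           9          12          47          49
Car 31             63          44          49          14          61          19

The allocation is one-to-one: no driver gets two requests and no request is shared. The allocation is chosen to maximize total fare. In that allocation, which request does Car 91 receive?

Optimal: Car 63→Request R7 ($63), Car 44→Request R6 ($51), Car 106→Request R4 ($65), Car 12→Request R1 ($58), Car 91→Request R5 ($49), Car 31→Request R3 ($49) — total 63+51+65+58+49+49 = $335.
Max-entry greedy (repeatedly take the single best remaining cell) gives $326, worse by 9.
Next-best assignment: Car 63→Request R7, Car 44→Request R3, Car 106→Request R4, Car 12→Request R5, Car 91→Request R6, Car 31→Request R1 = $326.
Swapping Car 31↔Car 12 (Car 31→Request R1 $63, Car 12→Request R3 $13) loses 31.
Car 91's own top request is Request R6 ($61), but forcing Car 91→Request R6 and reassigning the rest optimally gives only $326 — worse by 9.

Car 91 receives Request R5.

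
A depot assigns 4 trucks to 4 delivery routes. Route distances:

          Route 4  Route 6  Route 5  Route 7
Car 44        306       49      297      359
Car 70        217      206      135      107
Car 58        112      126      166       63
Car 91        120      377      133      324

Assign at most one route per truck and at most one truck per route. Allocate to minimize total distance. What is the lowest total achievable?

Optimal: Car 44→Route 6 (49 km), Car 70→Route 5 (135 km), Car 58→Route 7 (63 km), Car 91→Route 4 (120 km) — total 49+135+63+120 = 367 km.
Row-greedy (each truck in turn takes its cheapest remaining route) gives 401 km, worse by 34.
Next-best assignment: Car 44→Route 6, Car 70→Route 7, Car 58→Route 4, Car 91→Route 5 = 401 km.

Min total: 367 km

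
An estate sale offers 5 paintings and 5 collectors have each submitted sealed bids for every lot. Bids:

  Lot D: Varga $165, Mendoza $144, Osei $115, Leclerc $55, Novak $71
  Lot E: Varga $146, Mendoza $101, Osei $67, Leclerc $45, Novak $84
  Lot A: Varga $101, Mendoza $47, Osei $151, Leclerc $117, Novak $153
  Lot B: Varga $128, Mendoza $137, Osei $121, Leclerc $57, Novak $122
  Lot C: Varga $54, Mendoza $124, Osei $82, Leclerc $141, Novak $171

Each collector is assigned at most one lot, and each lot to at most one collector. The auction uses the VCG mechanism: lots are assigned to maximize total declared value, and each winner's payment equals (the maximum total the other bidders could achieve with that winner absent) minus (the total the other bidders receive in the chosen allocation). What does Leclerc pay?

Leclerc pays $60.

Efficient allocation: Varga→Lot E ($146), Mendoza→Lot D ($144), Osei→Lot B ($121), Leclerc→Lot C ($141), Novak→Lot A ($153); total welfare W = $705.
Leclerc receives Lot C at value $141, so the others get W − 141 = $564.
Without Leclerc: best allocation of the remaining 4 bidders over all 5 lots is Varga→Lot D ($165), Mendoza→Lot B ($137), Osei→Lot A ($151), Novak→Lot C ($171), total $624.
VCG payment = (others' best without Leclerc) − (others' welfare with Leclerc) = 624 − 564 = $60.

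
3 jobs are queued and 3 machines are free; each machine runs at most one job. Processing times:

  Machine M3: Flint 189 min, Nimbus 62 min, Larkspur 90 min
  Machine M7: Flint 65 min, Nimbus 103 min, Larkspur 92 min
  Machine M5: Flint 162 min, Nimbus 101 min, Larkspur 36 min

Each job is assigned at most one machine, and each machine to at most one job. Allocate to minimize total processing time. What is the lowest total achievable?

Minimum total: 163 min

Treat this as an assignment problem: match each job to one machine.
Optimal: Flint→Machine M7 (65 min), Nimbus→Machine M3 (62 min), Larkspur→Machine M5 (36 min) — total 65+62+36 = 163 min.
Next-best assignment: Flint→Machine M7, Nimbus→Machine M5, Larkspur→Machine M3 = 256 min.
No other one-to-one assignment undercuts 163 min.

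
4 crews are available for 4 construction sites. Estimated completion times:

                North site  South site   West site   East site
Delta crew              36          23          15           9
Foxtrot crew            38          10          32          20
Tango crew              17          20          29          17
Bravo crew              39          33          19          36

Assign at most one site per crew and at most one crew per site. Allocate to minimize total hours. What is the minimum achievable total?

Optimal: Delta crew→East site (9 hours), Foxtrot crew→South site (10 hours), Tango crew→North site (17 hours), Bravo crew→West site (19 hours) — total 9+10+17+19 = 55 hours.
Column-greedy (each site in turn goes to its cheapest remaining crew) gives 78 hours, worse by 23.
Swapping Foxtrot crew↔Tango crew (Foxtrot crew→North site 38 hours, Tango crew→South site 20 hours) adds 31.

Minimum total: 55 hours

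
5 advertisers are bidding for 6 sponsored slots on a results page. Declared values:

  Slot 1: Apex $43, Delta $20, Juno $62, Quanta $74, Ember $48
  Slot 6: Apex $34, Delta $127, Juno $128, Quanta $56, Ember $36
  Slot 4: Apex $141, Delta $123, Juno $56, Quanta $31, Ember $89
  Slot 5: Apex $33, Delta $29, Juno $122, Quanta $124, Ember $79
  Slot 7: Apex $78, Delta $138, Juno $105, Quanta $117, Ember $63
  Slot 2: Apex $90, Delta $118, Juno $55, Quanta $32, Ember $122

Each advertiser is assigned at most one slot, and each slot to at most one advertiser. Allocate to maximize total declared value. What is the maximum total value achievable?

Max total: $653

Optimal: Apex→Slot 4 ($141), Delta→Slot 7 ($138), Juno→Slot 6 ($128), Quanta→Slot 5 ($124), Ember→Slot 2 ($122) — total 141+138+128+124+122 = $653.
Column-greedy (each slot in turn goes to its best remaining advertiser) gives $560, worse by 93.
Swapping Quanta↔Delta (Quanta→Slot 7 $117, Delta→Slot 5 $29) loses 116.
Checked against all permutations: $653 is optimal.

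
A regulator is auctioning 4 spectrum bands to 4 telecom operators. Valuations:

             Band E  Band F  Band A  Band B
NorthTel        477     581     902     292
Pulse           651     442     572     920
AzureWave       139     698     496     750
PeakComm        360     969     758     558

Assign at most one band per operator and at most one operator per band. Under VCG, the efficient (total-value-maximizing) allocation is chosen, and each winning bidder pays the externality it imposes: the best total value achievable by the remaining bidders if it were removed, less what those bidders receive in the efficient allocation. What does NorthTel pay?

Efficient allocation: NorthTel→Band A ($902M), Pulse→Band E ($651M), AzureWave→Band B ($750M), PeakComm→Band F ($969M); total welfare W = $3272M.
NorthTel receives Band A at value $902M, so the others get W − 902 = $2370M.
Without NorthTel: best allocation of the remaining 3 bidders over all 4 bands is Pulse→Band B ($920M), AzureWave→Band A ($496M), PeakComm→Band F ($969M), total $2385M.
VCG payment = (others' best without NorthTel) − (others' welfare with NorthTel) = 2385 − 2370 = $15M.

NorthTel pays $15M.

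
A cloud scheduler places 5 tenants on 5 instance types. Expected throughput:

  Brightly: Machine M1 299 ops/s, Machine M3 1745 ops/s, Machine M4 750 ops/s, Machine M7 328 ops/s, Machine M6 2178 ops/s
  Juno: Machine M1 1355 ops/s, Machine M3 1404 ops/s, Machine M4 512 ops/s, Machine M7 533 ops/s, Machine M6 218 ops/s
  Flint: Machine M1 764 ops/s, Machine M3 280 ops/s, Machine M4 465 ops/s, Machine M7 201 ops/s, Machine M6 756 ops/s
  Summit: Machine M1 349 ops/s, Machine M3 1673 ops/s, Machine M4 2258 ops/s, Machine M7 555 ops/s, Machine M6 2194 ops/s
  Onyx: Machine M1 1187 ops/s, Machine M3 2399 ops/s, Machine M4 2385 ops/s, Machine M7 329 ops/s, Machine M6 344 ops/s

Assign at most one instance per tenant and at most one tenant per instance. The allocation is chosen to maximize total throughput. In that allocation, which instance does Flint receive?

Flint receives Machine M7.

Optimal: Brightly→Machine M6 (2178 ops/s), Juno→Machine M1 (1355 ops/s), Flint→Machine M7 (201 ops/s), Summit→Machine M4 (2258 ops/s), Onyx→Machine M3 (2399 ops/s) — total 2178+1355+201+2258+2399 = 8391 ops/s.
Row-greedy (each tenant in turn takes its best remaining instance) gives 6933 ops/s, worse by 1458.
Next-best assignment: Brightly→Machine M6, Juno→Machine M7, Flint→Machine M1, Summit→Machine M4, Onyx→Machine M3 = 8132 ops/s.
Flint's own top instance is Machine M1 (764 ops/s), but forcing Flint→Machine M1 and reassigning the rest optimally gives only 8132 ops/s — worse by 259.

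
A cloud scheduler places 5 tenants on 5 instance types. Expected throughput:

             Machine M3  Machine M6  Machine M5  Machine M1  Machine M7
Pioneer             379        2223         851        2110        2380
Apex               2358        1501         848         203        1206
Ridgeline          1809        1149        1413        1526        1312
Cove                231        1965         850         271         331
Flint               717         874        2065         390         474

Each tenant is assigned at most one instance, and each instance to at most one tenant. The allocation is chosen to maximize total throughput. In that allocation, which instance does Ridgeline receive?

Optimal: Pioneer→Machine M7 (2380 ops/s), Apex→Machine M3 (2358 ops/s), Ridgeline→Machine M1 (1526 ops/s), Cove→Machine M6 (1965 ops/s), Flint→Machine M5 (2065 ops/s) — total 2380+2358+1526+1965+2065 = 10294 ops/s.
Column-greedy (each instance in turn goes to its best remaining tenant) gives 8503 ops/s, worse by 1791.
Swapping Pioneer↔Apex (Pioneer→Machine M3 379 ops/s, Apex→Machine M7 1206 ops/s) loses 3153.
Ridgeline's own top instance is Machine M3 (1809 ops/s), but forcing Ridgeline→Machine M3 and reassigning the rest optimally gives only 9155 ops/s — worse by 1139.

Ridgeline receives Machine M1.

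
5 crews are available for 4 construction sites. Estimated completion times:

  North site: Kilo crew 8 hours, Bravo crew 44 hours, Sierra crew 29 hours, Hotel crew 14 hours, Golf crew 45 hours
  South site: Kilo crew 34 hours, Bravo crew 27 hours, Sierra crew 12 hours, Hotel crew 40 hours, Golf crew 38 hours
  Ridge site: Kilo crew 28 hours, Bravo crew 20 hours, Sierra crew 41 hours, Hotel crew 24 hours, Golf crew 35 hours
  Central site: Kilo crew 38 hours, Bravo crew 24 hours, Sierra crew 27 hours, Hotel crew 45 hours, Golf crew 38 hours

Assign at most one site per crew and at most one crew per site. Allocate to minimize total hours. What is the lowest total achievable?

This is a one-to-one assignment (minimum-cost bipartite matching).
Optimal: Kilo crew→North site (8 hours), Sierra crew→South site (12 hours), Hotel crew→Ridge site (24 hours), Bravo crew→Central site (24 hours) — total 8+12+24+24 = 68 hours.
Column-greedy (each site in turn goes to its cheapest remaining crew) gives 78 hours, worse by 10.
Next-best assignment: Kilo crew→North site, Sierra crew→South site, Bravo crew→Ridge site, Golf crew→Central site = 78 hours.
Swapping Kilo crew↔Hotel crew (Kilo crew→Ridge site 28 hours, Hotel crew→North site 14 hours) adds 10.

Min total: 68 hours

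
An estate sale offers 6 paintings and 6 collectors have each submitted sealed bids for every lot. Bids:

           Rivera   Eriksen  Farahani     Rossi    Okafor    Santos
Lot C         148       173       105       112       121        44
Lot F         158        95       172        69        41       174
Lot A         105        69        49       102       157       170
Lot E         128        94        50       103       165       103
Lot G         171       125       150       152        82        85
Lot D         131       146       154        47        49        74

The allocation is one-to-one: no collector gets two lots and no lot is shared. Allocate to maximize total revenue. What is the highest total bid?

Maximum total: $972

Optimal: Rivera→Lot F ($158), Eriksen→Lot C ($173), Farahani→Lot D ($154), Rossi→Lot G ($152), Okafor→Lot E ($165), Santos→Lot A ($170) — total 158+173+154+152+165+170 = $972.
Column-greedy (each lot in turn goes to its best remaining collector) gives $938, worse by 34.
Next-best assignment: Rivera→Lot D, Eriksen→Lot C, Farahani→Lot F, Rossi→Lot G, Okafor→Lot E, Santos→Lot A = $963.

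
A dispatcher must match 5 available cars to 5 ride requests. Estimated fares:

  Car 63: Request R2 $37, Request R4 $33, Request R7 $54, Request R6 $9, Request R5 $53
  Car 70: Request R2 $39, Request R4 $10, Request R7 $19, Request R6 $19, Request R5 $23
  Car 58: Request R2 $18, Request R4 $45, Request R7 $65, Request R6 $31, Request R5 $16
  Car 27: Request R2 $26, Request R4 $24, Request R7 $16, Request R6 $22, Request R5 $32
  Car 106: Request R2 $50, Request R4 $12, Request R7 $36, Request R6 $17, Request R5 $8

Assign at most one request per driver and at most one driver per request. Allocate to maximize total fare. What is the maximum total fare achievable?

Maximum total: $211

This is a one-to-one assignment (maximum-weight bipartite matching).
Optimal: Car 63→Request R5 ($53), Car 70→Request R6 ($19), Car 58→Request R7 ($65), Car 27→Request R4 ($24), Car 106→Request R2 ($50) — total 53+19+65+24+50 = $211.
Column-greedy (each request in turn goes to its best remaining driver) gives $194, worse by 17.
Next-best assignment: Car 63→Request R7, Car 70→Request R6, Car 58→Request R4, Car 27→Request R5, Car 106→Request R2 = $200.
Swapping Car 58↔Car 63 (Car 58→Request R5 $16, Car 63→Request R7 $54) loses 48.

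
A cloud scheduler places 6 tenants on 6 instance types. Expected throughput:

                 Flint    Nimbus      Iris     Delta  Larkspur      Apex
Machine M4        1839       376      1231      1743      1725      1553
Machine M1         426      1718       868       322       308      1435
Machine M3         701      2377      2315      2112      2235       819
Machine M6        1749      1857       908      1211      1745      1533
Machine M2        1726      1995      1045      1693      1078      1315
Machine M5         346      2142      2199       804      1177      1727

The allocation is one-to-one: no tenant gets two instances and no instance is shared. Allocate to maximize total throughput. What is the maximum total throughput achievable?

Optimal: Flint→Machine M6 (1749 ops/s), Nimbus→Machine M2 (1995 ops/s), Iris→Machine M5 (2199 ops/s), Delta→Machine M4 (1743 ops/s), Larkspur→Machine M3 (2235 ops/s), Apex→Machine M1 (1435 ops/s) — total 1749+1995+2199+1743+2235+1435 = 11356 ops/s.
Max-entry greedy (repeatedly take the single best remaining cell) gives 11288 ops/s, worse by 68.
Next-best assignment: Flint→Machine M4, Nimbus→Machine M2, Iris→Machine M5, Delta→Machine M3, Larkspur→Machine M6, Apex→Machine M1 = 11325 ops/s.

Max total: 11356 ops/s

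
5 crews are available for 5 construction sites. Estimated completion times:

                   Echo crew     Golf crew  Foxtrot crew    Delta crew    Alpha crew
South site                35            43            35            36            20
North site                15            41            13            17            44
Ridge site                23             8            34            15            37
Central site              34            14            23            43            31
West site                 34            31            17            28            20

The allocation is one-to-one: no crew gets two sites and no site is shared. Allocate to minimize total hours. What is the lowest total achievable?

Min total: 81 hours

This is a one-to-one assignment (minimum-cost bipartite matching).
Optimal: Echo crew→North site (15 hours), Golf crew→Central site (14 hours), Foxtrot crew→West site (17 hours), Delta crew→Ridge site (15 hours), Alpha crew→South site (20 hours) — total 15+14+17+15+20 = 81 hours.
Column-greedy (each site in turn goes to its cheapest remaining crew) gives 103 hours, worse by 22.
Next-best assignment: Echo crew→Ridge site, Golf crew→Central site, Foxtrot crew→West site, Delta crew→North site, Alpha crew→South site = 91 hours.
Every other assignment is strictly worse.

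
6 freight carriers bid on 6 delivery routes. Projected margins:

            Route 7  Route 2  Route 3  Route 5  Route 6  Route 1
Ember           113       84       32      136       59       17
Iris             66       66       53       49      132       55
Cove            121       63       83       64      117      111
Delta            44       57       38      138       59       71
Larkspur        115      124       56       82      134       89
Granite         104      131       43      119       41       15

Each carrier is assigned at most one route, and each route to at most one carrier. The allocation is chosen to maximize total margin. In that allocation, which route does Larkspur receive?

Optimal: Ember→Route 7 ($113k), Iris→Route 6 ($132k), Cove→Route 3 ($83k), Delta→Route 5 ($138k), Larkspur→Route 1 ($89k), Granite→Route 2 ($131k) — total 113+132+83+138+89+131 = $686k.
Row-greedy (each carrier in turn takes its best remaining route) gives $627k, worse by 59.
No other one-to-one assignment exceeds $686k.
Larkspur's own top route is Route 6 ($134k), but forcing Larkspur→Route 6 and reassigning the rest optimally gives only $680k — worse by 6.

Larkspur receives Route 1.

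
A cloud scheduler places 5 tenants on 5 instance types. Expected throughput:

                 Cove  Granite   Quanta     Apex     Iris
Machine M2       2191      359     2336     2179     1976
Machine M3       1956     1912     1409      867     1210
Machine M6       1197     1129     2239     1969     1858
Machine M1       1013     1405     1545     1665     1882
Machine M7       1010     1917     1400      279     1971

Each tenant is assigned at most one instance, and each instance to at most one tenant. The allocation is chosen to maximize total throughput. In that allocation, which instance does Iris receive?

Iris receives Machine M1.

Optimal: Cove→Machine M3 (1956 ops/s), Granite→Machine M7 (1917 ops/s), Quanta→Machine M6 (2239 ops/s), Apex→Machine M2 (2179 ops/s), Iris→Machine M1 (1882 ops/s) — total 1956+1917+2239+2179+1882 = 10173 ops/s.
Max-entry greedy (repeatedly take the single best remaining cell) gives 9637 ops/s, worse by 536.
No other one-to-one assignment exceeds 10173 ops/s.
Iris's own top instance is Machine M2 (1976 ops/s), but forcing Iris→Machine M2 and reassigning the rest optimally gives only 9753 ops/s — worse by 420.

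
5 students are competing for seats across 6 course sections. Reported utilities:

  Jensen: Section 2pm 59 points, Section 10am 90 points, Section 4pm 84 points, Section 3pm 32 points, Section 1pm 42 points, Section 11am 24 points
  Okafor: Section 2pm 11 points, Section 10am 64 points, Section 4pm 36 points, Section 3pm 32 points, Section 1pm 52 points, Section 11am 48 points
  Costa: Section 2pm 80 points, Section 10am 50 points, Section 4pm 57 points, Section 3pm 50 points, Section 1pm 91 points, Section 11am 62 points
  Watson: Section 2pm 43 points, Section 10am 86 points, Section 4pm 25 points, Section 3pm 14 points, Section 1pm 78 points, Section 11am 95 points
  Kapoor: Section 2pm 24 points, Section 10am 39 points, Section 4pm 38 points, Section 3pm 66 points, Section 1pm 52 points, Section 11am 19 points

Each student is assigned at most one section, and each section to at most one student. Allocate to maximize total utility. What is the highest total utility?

Maximum total: 400 points

This is the linear assignment problem.
Optimal: Jensen→Section 4pm (84 points), Okafor→Section 10am (64 points), Costa→Section 1pm (91 points), Watson→Section 11am (95 points), Kapoor→Section 3pm (66 points) — total 84+64+91+95+66 = 400 points.
Row-greedy (each student in turn takes its best remaining section) gives 383 points, worse by 17.
Swapping Okafor↔Watson (Okafor→Section 11am 48 points, Watson→Section 10am 86 points) loses 25.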